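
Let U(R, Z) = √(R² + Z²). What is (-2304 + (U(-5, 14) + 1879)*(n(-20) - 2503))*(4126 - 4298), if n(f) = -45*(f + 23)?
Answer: 852966232 + 453736*√221 ≈ 8.5971e+8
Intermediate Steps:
n(f) = -1035 - 45*f (n(f) = -45*(23 + f) = -1035 - 45*f)
(-2304 + (U(-5, 14) + 1879)*(n(-20) - 2503))*(4126 - 4298) = (-2304 + (√((-5)² + 14²) + 1879)*((-1035 - 45*(-20)) - 2503))*(4126 - 4298) = (-2304 + (√(25 + 196) + 1879)*((-1035 + 900) - 2503))*(-172) = (-2304 + (√221 + 1879)*(-135 - 2503))*(-172) = (-2304 + (1879 + √221)*(-2638))*(-172) = (-2304 + (-4956802 - 2638*√221))*(-172) = (-4959106 - 2638*√221)*(-172) = 852966232 + 453736*√221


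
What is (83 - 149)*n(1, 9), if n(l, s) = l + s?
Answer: -660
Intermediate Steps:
(83 - 149)*n(1, 9) = (83 - 149)*(1 + 9) = -66*10 = -660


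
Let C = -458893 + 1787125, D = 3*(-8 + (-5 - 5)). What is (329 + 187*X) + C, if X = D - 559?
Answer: 1213930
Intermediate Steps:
D = -54 (D = 3*(-8 - 10) = 3*(-18) = -54)
C = 1328232
X = -613 (X = -54 - 559 = -613)
(329 + 187*X) + C = (329 + 187*(-613)) + 1328232 = (329 - 114631) + 1328232 = -114302 + 1328232 = 1213930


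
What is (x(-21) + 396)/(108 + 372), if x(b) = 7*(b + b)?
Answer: 17/80 ≈ 0.21250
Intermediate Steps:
x(b) = 14*b (x(b) = 7*(2*b) = 14*b)
(x(-21) + 396)/(108 + 372) = (14*(-21) + 396)/(108 + 372) = (-294 + 396)/480 = 102*(1/480) = 17/80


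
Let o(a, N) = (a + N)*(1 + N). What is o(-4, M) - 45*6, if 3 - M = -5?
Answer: -234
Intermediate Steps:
M = 8 (M = 3 - 1*(-5) = 3 + 5 = 8)
o(a, N) = (1 + N)*(N + a) (o(a, N) = (N + a)*(1 + N) = (1 + N)*(N + a))
o(-4, M) - 45*6 = (8 - 4 + 8**2 + 8*(-4)) - 45*6 = (8 - 4 + 64 - 32) - 270 = 36 - 270 = -234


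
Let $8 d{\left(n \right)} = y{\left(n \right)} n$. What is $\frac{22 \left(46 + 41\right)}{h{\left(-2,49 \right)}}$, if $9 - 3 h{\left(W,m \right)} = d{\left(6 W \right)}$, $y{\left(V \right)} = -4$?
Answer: $1914$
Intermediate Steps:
$d{\left(n \right)} = - \frac{n}{2}$ ($d{\left(n \right)} = \frac{\left(-4\right) n}{8} = - \frac{n}{2}$)
$h{\left(W,m \right)} = 3 + W$ ($h{\left(W,m \right)} = 3 - \frac{\left(- \frac{1}{2}\right) 6 W}{3} = 3 - \frac{\left(-3\right) W}{3} = 3 + W$)
$\frac{22 \left(46 + 41\right)}{h{\left(-2,49 \right)}} = \frac{22 \left(46 + 41\right)}{3 - 2} = \frac{22 \cdot 87}{1} = 1914 \cdot 1 = 1914$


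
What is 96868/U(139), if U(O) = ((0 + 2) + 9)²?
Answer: 96868/121 ≈ 800.56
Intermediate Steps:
U(O) = 121 (U(O) = (2 + 9)² = 11² = 121)
96868/U(139) = 96868/121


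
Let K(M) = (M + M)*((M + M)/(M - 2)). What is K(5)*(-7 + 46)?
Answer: 1300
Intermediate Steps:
K(M) = 4*M²/(-2 + M) (K(M) = (2*M)*((2*M)/(-2 + M)) = (2*M)*(2*M/(-2 + M)) = 4*M²/(-2 + M))
K(5)*(-7 + 46) = (4*5²/(-2 + 5))*(-7 + 46) = (4*25/3)*39 = (4*25*(⅓))*39 = (100/3)*39 = 1300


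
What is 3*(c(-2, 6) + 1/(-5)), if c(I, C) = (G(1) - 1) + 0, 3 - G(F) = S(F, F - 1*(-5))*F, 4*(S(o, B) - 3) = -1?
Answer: -57/20 ≈ -2.8500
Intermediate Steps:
S(o, B) = 11/4 (S(o, B) = 3 + (¼)*(-1) = 3 - ¼ = 11/4)
G(F) = 3 - 11*F/4
c(I, C) = -¾ (c(I, C) = ((3 - 11/4*1) - 1) + 0 = ((3 - 11/4) - 1) + 0 = (¼ - 1) + 0 = -¾ + 0 = -¾)
3*(c(-2, 6) + 1/(-5)) = 3*(-¾ + 1/(-5)) = 3*(-¾ - ⅕) = 3*(-19/20) = -57/20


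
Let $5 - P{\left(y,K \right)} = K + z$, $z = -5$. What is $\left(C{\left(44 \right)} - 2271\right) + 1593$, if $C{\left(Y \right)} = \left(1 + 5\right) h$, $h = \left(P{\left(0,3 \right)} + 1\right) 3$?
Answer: $-534$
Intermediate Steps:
$P{\left(y,K \right)} = 10 - K$ ($P{\left(y,K \right)} = 5 - \left(K - 5\right) = 5 - \left(-5 + K\right) = 10 - K$)
$h = 24$ ($h = \left(\left(10 - 3\right) + 1\right) 3 = \left(7 + 1\right) 3 = 8 \cdot 3 = 24$)
$C{\left(Y \right)} = 144$ ($C{\left(Y \right)} = \left(1 + 5\right) 24 = 6 \cdot 24 = 144$)
$\left(C{\left(44 \right)} - 2271\right) + 1593 = \left(144 - 2271\right) + 1593 = -2127 + 1593 = -534$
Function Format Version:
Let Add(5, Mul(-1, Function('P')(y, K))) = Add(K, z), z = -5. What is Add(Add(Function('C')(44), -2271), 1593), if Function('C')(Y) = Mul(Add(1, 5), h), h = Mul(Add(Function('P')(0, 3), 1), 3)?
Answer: -534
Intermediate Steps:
Function('P')(y, K) = Add(10, Mul(-1, K)) (Function('P')(y, K) = Add(5, Mul(-1, Add(K, -5))) = Add(5, Mul(-1, Add(-5, K))) = Add(5, Add(5, Mul(-1, K))) = Add(10, Mul(-1, K)))
h = 24 (h = Mul(Add(Add(10, Mul(-1, 3)), 1), 3) = Mul(Add(Add(10, -3), 1), 3) = Mul(Add(7, 1), 3) = Mul(8, 3) = 24)
Function('C')(Y) = 144 (Function('C')(Y) = Mul(Add(1, 5), 24) = Mul(6, 24) = 144)
Add(Add(Function('C')(44), -2271), 1593) = Add(Add(144, -2271), 1593) = Add(-2127, 1593) = -534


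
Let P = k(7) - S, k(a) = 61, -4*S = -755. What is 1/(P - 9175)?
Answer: -4/37211 ≈ -0.00010750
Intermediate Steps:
S = 755/4 (S = -¼*(-755) = 755/4 ≈ 188.75)
P = -511/4 (P = 61 - 1*755/4 = 61 - 755/4 = -511/4 ≈ -127.75)
1/(P - 9175) = 1/(-511/4 - 9175) = 1/(-37211/4) = -4/37211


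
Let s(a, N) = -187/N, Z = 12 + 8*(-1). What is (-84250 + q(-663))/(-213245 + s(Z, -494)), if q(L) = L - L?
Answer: 41619500/105342843 ≈ 0.39509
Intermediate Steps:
Z = 4 (Z = 12 - 8 = 4)
q(L) = 0
(-84250 + q(-663))/(-213245 + s(Z, -494)) = (-84250 + 0)/(-213245 - 187/(-494)) = -84250/(-213245 - 187*(-1/494)) = -84250/(-213245 + 187/494) = -84250/(-105342843/494) = -84250*(-494/105342843) = 41619500/105342843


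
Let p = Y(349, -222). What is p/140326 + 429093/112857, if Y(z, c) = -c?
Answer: 10039659762/2639461897 ≈ 3.8037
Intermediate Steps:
p = 222 (p = -1*(-222) = 222)
p/140326 + 429093/112857 = 222/140326 + 429093/112857 = 222*(1/140326) + 429093*(1/112857) = 111/70163 + 143031/37619 = 10039659762/2639461897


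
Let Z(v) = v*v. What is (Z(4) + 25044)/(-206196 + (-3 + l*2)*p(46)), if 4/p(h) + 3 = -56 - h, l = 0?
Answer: -219275/1804214 ≈ -0.12153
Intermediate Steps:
p(h) = 4/(-59 - h) (p(h) = 4/(-3 + (-56 - h)) = 4/(-59 - h))
Z(v) = v²
(Z(4) + 25044)/(-206196 + (-3 + l*2)*p(46)) = (4² + 25044)/(-206196 + (-3 + 0*2)*(-4/(59 + 46))) = (16 + 25044)/(-206196 + (-3 + 0)*(-4/105)) = 25060/(-206196 - (-12)/105) = 25060/(-206196 - 3*(-4/105)) = 25060/(-206196 + 4/35) = 25060/(-7216856/35) = 25060*(-35/7216856) = -219275/1804214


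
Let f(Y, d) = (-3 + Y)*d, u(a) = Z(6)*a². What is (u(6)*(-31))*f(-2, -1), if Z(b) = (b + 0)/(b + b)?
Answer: -2790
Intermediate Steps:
Z(b) = ½ (Z(b) = b/((2*b)) = b*(1/(2*b)) = ½)
u(a) = a²/2
f(Y, d) = d*(-3 + Y)
(u(6)*(-31))*f(-2, -1) = (((½)*6²)*(-31))*(-(-3 - 2)) = (((½)*36)*(-31))*(-1*(-5)) = (18*(-31))*5 = -558*5 = -2790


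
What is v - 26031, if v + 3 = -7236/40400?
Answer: -262945209/10100 ≈ -26034.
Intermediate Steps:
v = -32109/10100 (v = -3 - 7236/40400 = -3 - 7236*1/40400 = -3 - 1809/10100 = -32109/10100 ≈ -3.1791)
v - 26031 = -32109/10100 - 26031 = -262945209/10100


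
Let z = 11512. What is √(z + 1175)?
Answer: √12687 ≈ 112.64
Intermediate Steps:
√(z + 1175) = √(11512 + 1175) = √12687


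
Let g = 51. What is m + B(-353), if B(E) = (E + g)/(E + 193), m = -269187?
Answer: -21534809/80 ≈ -2.6919e+5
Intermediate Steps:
B(E) = (51 + E)/(193 + E) (B(E) = (E + 51)/(E + 193) = (51 + E)/(193 + E))
m + B(-353) = -269187 + (51 - 353)/(193 - 353) = -269187 - 302/(-160) = -269187 - 1/160*(-302) = -269187 + 151/80 = -21534809/80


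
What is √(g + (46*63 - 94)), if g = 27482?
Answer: √30286 ≈ 174.03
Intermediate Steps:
√(g + (46*63 - 94)) = √(27482 + (46*63 - 94)) = √(27482 + (2898 - 94)) = √(27482 + 2804) = √30286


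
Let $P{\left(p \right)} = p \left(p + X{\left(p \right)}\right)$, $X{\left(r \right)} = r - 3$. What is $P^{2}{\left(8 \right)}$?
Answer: $10816$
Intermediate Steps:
$X{\left(r \right)} = -3 + r$
$P{\left(p \right)} = p \left(-3 + 2 p\right)$ ($P{\left(p \right)} = p \left(p + \left(-3 + p\right)\right) = p \left(-3 + 2 p\right)$)
$P^{2}{\left(8 \right)} = \left(8 \left(-3 + 2 \cdot 8\right)\right)^{2} = \left(8 \left(-3 + 16\right)\right)^{2} = \left(8 \cdot 13\right)^{2} = 104^{2} = 10816$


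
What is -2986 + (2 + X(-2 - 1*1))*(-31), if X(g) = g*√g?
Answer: -3048 + 93*I*√3 ≈ -3048.0 + 161.08*I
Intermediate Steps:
X(g) = g^(3/2)
-2986 + (2 + X(-2 - 1*1))*(-31) = -2986 + (2 + (-2 - 1*1)^(3/2))*(-31) = -2986 + (2 + (-2 - 1)^(3/2))*(-31) = -2986 + (2 + (-3)^(3/2))*(-31) = -2986 + (2 - 3*I*√3)*(-31) = -2986 + (-62 + 93*I*√3) = -3048 + 93*I*√3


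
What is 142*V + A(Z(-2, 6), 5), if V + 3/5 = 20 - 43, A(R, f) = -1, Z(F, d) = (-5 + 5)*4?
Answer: -16761/5 ≈ -3352.2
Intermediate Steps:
Z(F, d) = 0 (Z(F, d) = 0*4 = 0)
V = -118/5 (V = -⅗ + (20 - 43) = -⅗ - 23 = -118/5 ≈ -23.600)
142*V + A(Z(-2, 6), 5) = 142*(-118/5) - 1 = -16756/5 - 1 = -16761/5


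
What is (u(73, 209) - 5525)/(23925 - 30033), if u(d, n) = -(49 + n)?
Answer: 5783/6108 ≈ 0.94679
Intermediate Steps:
u(d, n) = -49 - n
(u(73, 209) - 5525)/(23925 - 30033) = ((-49 - 1*209) - 5525)/(23925 - 30033) = ((-49 - 209) - 5525)/(-6108) = (-258 - 5525)*(-1/6108) = -5783*(-1/6108) = 5783/6108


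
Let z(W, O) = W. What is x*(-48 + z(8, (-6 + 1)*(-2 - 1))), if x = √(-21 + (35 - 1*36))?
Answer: -40*I*√22 ≈ -187.62*I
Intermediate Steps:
x = I*√22 (x = √(-21 + (35 - 36)) = √(-21 - 1) = √(-22) = I*√22 ≈ 4.6904*I)
x*(-48 + z(8, (-6 + 1)*(-2 - 1))) = (I*√22)*(-48 + 8) = (I*√22)*(-40) = -40*I*√22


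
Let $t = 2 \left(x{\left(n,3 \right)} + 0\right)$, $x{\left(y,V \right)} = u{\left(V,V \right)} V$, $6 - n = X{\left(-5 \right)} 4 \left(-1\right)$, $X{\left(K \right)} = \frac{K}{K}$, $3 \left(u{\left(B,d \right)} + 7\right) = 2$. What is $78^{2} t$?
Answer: $-231192$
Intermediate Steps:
$u{\left(B,d \right)} = - \frac{19}{3}$ ($u{\left(B,d \right)} = -7 + \frac{1}{3} \cdot 2 = -7 + \frac{2}{3} = - \frac{19}{3}$)
$X{\left(K \right)} = 1$
$n = 10$ ($n = 6 - 1 \cdot 4 \left(-1\right) = 6 - 4 \left(-1\right) = 6 - -4 = 6 + 4 = 10$)
$x{\left(y,V \right)} = - \frac{19 V}{3}$
$t = -38$ ($t = 2 \left(\left(- \frac{19}{3}\right) 3 + 0\right) = 2 \left(-19 + 0\right) = 2 \left(-19\right) = -38$)
$78^{2} t = 78^{2} \left(-38\right) = 6084 \left(-38\right) = -231192$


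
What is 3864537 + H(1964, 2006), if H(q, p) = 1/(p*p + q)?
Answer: 15558625962001/4026000 ≈ 3.8645e+6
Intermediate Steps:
H(q, p) = 1/(q + p²) (H(q, p) = 1/(p² + q) = 1/(q + p²))
3864537 + H(1964, 2006) = 3864537 + 1/(1964 + 2006²) = 3864537 + 1/(1964 + 4024036) = 3864537 + 1/4026000 = 15558625962001/4026000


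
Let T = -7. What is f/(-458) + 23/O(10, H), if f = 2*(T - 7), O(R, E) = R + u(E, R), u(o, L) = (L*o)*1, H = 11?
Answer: 6947/27480 ≈ 0.25280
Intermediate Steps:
u(o, L) = L*o
O(R, E) = R + E*R (O(R, E) = R + R*E = R + E*R)
f = -28 (f = 2*(-7 - 7) = 2*(-14) = -28)
f/(-458) + 23/O(10, H) = -28/(-458) + 23/((10*(1 + 11))) = -28*(-1/458) + 23/((10*12)) = 14/229 + 23/120 = 6947/27480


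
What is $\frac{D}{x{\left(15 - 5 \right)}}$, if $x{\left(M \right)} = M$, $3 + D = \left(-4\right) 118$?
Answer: $- \frac{95}{2} \approx -47.5$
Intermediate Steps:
$D = -475$ ($D = -3 - 472 = -475$)
$\frac{D}{x{\left(15 - 5 \right)}} = - \frac{475}{15 - 5} = - \frac{475}{10} = \left(-475\right) \frac{1}{10} = - \frac{95}{2}$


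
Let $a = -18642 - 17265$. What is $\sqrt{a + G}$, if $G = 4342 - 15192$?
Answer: $i \sqrt{46757} \approx 216.23 i$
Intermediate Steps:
$G = -10850$ ($G = 4342 - 15192 = -10850$)
$a = -35907$ ($a = -18642 - 17265 = -35907$)
$\sqrt{a + G} = \sqrt{-35907 - 10850} = \sqrt{-46757} = i \sqrt{46757}$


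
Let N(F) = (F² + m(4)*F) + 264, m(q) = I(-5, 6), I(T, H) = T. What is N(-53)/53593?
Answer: 3338/53593 ≈ 0.062284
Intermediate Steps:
m(q) = -5
N(F) = 264 + F² - 5*F (N(F) = (F² - 5*F) + 264 = 264 + F² - 5*F)
N(-53)/53593 = (264 + (-53)² - 5*(-53))/53593 = (264 + 2809 + 265)*(1/53593) = 3338*(1/53593) = 3338/53593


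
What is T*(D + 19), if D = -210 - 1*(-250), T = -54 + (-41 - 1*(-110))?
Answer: 885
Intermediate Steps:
T = 15 (T = -54 + (-41 + 110) = -54 + 69 = 15)
D = 40 (D = -210 + 250 = 40)
T*(D + 19) = 15*(40 + 19) = 15*59 = 885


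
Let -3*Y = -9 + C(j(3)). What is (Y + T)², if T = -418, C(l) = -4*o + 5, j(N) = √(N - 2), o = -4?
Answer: 178084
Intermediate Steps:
j(N) = √(-2 + N)
C(l) = 21 (C(l) = -4*(-4) + 5 = 16 + 5 = 21)
Y = -4 (Y = -(-9 + 21)/3 = -⅓*12 = -4)
(Y + T)² = (-4 - 418)² = (-422)² = 178084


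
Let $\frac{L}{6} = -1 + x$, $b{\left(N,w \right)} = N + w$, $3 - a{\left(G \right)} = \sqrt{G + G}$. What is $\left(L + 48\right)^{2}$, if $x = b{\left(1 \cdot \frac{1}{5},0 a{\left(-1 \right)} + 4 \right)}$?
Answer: $\frac{112896}{25} \approx 4515.8$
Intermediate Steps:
$a{\left(G \right)} = 3 - \sqrt{2} \sqrt{G}$ ($a{\left(G \right)} = 3 - \sqrt{G + G} = 3 - \sqrt{2 G} = 3 - \sqrt{2} \sqrt{G}$)
$x = \frac{21}{5}$ ($x = 1 \cdot \frac{1}{5} + \left(0 \left(3 - \sqrt{2} \sqrt{-1}\right) + 4\right) = 1 \cdot \frac{1}{5} + \left(0 \left(3 - \sqrt{2} i\right) + 4\right) = \frac{1}{5} + \left(0 \left(3 - i \sqrt{2}\right) + 4\right) = \frac{1}{5} + \left(0 + 4\right) = \frac{1}{5} + 4 = \frac{21}{5} \approx 4.2$)
$L = \frac{96}{5}$ ($L = 6 \left(-1 + \frac{21}{5}\right) = 6 \cdot \frac{16}{5} = \frac{96}{5} \approx 19.2$)
$\left(L + 48\right)^{2} = \left(\frac{96}{5} + 48\right)^{2} = \left(\frac{336}{5}\right)^{2} = \frac{112896}{25}$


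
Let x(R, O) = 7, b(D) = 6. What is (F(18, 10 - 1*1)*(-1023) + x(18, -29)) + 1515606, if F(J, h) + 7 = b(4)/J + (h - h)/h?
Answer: 1522433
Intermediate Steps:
F(J, h) = -7 + 6/J (F(J, h) = -7 + (6/J + (h - h)/h) = -7 + (6/J + 0/h) = -7 + (6/J + 0) = -7 + 6/J)
(F(18, 10 - 1*1)*(-1023) + x(18, -29)) + 1515606 = ((-7 + 6/18)*(-1023) + 7) + 1515606 = ((-7 + 6*(1/18))*(-1023) + 7) + 1515606 = ((-7 + ⅓)*(-1023) + 7) + 1515606 = (-20/3*(-1023) + 7) + 1515606 = (6820 + 7) + 1515606 = 6827 + 1515606 = 1522433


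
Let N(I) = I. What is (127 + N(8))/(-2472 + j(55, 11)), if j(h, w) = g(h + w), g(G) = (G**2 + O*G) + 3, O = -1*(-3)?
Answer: 9/139 ≈ 0.064748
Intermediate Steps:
O = 3
g(G) = 3 + G**2 + 3*G (g(G) = (G**2 + 3*G) + 3 = 3 + G**2 + 3*G)
j(h, w) = 3 + (h + w)**2 + 3*h + 3*w (j(h, w) = 3 + (h + w)**2 + 3*(h + w) = 3 + (h + w)**2 + (3*h + 3*w) = 3 + (h + w)**2 + 3*h + 3*w)
(127 + N(8))/(-2472 + j(55, 11)) = (127 + 8)/(-2472 + (3 + (55 + 11)**2 + 3*55 + 3*11)) = 135/(-2472 + (3 + 66**2 + 165 + 33)) = 135/(-2472 + (3 + 4356 + 165 + 33)) = 135/(-2472 + 4557) = 135/2085 = 135*(1/2085) = 9/139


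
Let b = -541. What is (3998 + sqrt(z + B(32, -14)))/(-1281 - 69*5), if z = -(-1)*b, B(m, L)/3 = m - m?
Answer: -1999/813 - I*sqrt(541)/1626 ≈ -2.4588 - 0.014305*I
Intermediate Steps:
B(m, L) = 0 (B(m, L) = 3*(m - m) = 3*0 = 0)
z = -541 (z = -(-1)*(-541) = -1*541 = -541)
(3998 + sqrt(z + B(32, -14)))/(-1281 - 69*5) = (3998 + sqrt(-541 + 0))/(-1281 - 69*5) = (3998 + sqrt(-541))/(-1281 - 345) = (3998 + I*sqrt(541))/(-1626) = (3998 + I*sqrt(541))*(-1/1626) = -1999/813 - I*sqrt(541)/1626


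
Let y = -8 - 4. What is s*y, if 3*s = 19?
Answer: -76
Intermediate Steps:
y = -12
s = 19/3 (s = (⅓)*19 = 19/3 ≈ 6.3333)
s*y = (19/3)*(-12) = -76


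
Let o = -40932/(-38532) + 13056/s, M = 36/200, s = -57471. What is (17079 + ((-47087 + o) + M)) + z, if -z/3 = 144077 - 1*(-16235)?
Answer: -1571485035963507/3075656350 ≈ -5.1094e+5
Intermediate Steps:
z = -480936 (z = -3*(144077 - 1*(-16235)) = -3*(144077 + 16235) = -3*160312 = -480936)
M = 9/50 (M = 36*(1/200) = 9/50 ≈ 0.18000)
o = 51370255/61513127 (o = -40932/(-38532) + 13056/(-57471) = -40932*(-1/38532) + 13056*(-1/57471) = 3411/3211 - 4352/19157 = 51370255/61513127 ≈ 0.83511)
(17079 + ((-47087 + o) + M)) + z = (17079 + ((-47087 + 51370255/61513127) + 9/50)) - 480936 = (17079 + (-2896417240794/61513127 + 9/50)) - 480936 = (17079 - 144820308421557/3075656350) - 480936 = -92291173619907/3075656350 - 480936 = -1571485035963507/3075656350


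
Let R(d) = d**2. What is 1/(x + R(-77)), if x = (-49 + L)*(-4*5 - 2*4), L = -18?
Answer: 1/7805 ≈ 0.00012812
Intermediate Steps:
x = 1876 (x = (-49 - 18)*(-4*5 - 2*4) = -67*(-20 - 8) = -67*(-28) = 1876)
1/(x + R(-77)) = 1/(1876 + (-77)**2) = 1/(1876 + 5929) = 1/7805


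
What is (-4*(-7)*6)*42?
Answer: 7056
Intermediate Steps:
(-4*(-7)*6)*42 = (28*6)*42 = 168*42 = 7056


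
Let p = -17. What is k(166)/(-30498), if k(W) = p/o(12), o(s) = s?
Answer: 1/21528 ≈ 4.6451e-5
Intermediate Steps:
k(W) = -17/12
k(166)/(-30498) = -17/12/(-30498) = -17/12*(-1/30498) = 1/21528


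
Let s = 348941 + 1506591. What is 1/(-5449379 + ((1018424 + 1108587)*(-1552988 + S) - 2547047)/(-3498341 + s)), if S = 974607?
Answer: -547603/2574021189791 ≈ -2.1274e-7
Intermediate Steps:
s = 1855532
1/(-5449379 + ((1018424 + 1108587)*(-1552988 + S) - 2547047)/(-3498341 + s)) = 1/(-5449379 + ((1018424 + 1108587)*(-1552988 + 974607) - 2547047)/(-3498341 + 1855532)) = 1/(-5449379 + (2127011*(-578381) - 2547047)/(-1642809)) = 1/(-5449379 + (-1230222749191 - 2547047)*(-1/1642809)) = 1/(-5449379 - 1230225296238*(-1/1642809)) = 1/(-5449379 + 410075098746/547603) = 1/(-2574021189791/547603) = -547603/2574021189791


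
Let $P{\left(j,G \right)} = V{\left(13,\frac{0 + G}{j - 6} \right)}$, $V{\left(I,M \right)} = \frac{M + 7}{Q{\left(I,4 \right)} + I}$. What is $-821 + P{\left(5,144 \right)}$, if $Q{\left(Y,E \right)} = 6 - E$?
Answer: $- \frac{12452}{15} \approx -830.13$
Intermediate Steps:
$V{\left(I,M \right)} = \frac{7 + M}{2 + I}$ ($V{\left(I,M \right)} = \frac{M + 7}{\left(6 - 4\right) + I} = \frac{7 + M}{\left(6 - 4\right) + I} = \frac{7 + M}{2 + I}$)
$P{\left(j,G \right)} = \frac{7}{15} + \frac{G}{15 \left(-6 + j\right)}$ ($P{\left(j,G \right)} = \frac{7 + \frac{0 + G}{j - 6}}{2 + 13} = \frac{7 + \frac{G}{-6 + j}}{15} = \frac{7}{15} + \frac{G}{15 \left(-6 + j\right)}$)
$-821 + P{\left(5,144 \right)} = -821 + \frac{-42 + 144 + 7 \cdot 5}{15 \left(-6 + 5\right)} = -821 + \frac{-42 + 144 + 35}{15 \left(-1\right)} = -821 + \frac{1}{15} \left(-1\right) 137 = -821 - \frac{137}{15} = - \frac{12452}{15}$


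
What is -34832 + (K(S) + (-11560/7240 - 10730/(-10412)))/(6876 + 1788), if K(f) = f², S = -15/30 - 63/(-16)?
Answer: -36399007970196841/1044987635712 ≈ -34832.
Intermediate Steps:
S = 55/16 (S = -15*1/30 - 63*(-1/16) = -½ + 63/16 = 55/16 ≈ 3.4375)
-34832 + (K(S) + (-11560/7240 - 10730/(-10412)))/(6876 + 1788) = -34832 + ((55/16)² + (-11560/7240 - 10730/(-10412)))/(6876 + 1788) = -34832 + (3025/256 + (-11560*1/7240 - 10730*(-1/10412)))/8664 = -34832 + (3025/256 + (-289/181 + 5365/5206))*(1/8664) = -34832 + (3025/256 - 533469/942286)*(1/8664) = -34832 + (1356923543/120612608)*(1/8664) = -34832 + 1356923543/1044987635712 = -36399007970196841/1044987635712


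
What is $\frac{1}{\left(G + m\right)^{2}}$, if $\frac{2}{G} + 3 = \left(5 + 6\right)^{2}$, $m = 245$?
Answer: $\frac{3481}{208975936} \approx 1.6657 \cdot 10^{-5}$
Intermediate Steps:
$G = \frac{1}{59}$ ($G = \frac{2}{-3 + \left(5 + 6\right)^{2}} = \frac{2}{-3 + 11^{2}} = \frac{2}{-3 + 121} = \frac{2}{118} = 2 \cdot \frac{1}{118} = \frac{1}{59} \approx 0.016949$)
$\frac{1}{\left(G + m\right)^{2}} = \frac{1}{\left(\frac{1}{59} + 245\right)^{2}} = \frac{1}{\left(\frac{14456}{59}\right)^{2}} = \frac{1}{\frac{208975936}{3481}} = \frac{3481}{208975936}$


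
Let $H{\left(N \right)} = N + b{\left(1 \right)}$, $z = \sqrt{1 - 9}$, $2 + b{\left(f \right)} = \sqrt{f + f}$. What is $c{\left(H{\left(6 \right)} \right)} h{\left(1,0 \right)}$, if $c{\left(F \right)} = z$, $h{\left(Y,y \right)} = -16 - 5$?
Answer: $- 42 i \sqrt{2} \approx - 59.397 i$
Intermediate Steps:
$b{\left(f \right)} = -2 + \sqrt{2} \sqrt{f}$ ($b{\left(f \right)} = -2 + \sqrt{f + f} = -2 + \sqrt{2 f} = -2 + \sqrt{2} \sqrt{f}$)
$z = 2 i \sqrt{2}$ ($z = \sqrt{-8} = 2 i \sqrt{2} \approx 2.8284 i$)
$H{\left(N \right)} = -2 + N + \sqrt{2}$ ($H{\left(N \right)} = N - \left(2 - \sqrt{2} \sqrt{1}\right) = N - \left(2 - \sqrt{2} \cdot 1\right) = N - \left(2 - \sqrt{2}\right) = -2 + N + \sqrt{2}$)
$h{\left(Y,y \right)} = -21$ ($h{\left(Y,y \right)} = -16 - 5 = -21$)
$c{\left(F \right)} = 2 i \sqrt{2}$
$c{\left(H{\left(6 \right)} \right)} h{\left(1,0 \right)} = 2 i \sqrt{2} \left(-21\right) = - 42 i \sqrt{2}$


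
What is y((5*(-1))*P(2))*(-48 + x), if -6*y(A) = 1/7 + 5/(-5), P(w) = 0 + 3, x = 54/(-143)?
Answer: -6918/1001 ≈ -6.9111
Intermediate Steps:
x = -54/143 (x = 54*(-1/143) = -54/143 ≈ -0.37762)
P(w) = 3
y(A) = ⅐ (y(A) = -(1/7 + 5/(-5))/6 = -(1*(⅐) + 5*(-⅕))/6 = -(⅐ - 1)/6 = -⅙*(-6/7) = ⅐)
y((5*(-1))*P(2))*(-48 + x) = (-48 - 54/143)/7 = (⅐)*(-6918/143) = -6918/1001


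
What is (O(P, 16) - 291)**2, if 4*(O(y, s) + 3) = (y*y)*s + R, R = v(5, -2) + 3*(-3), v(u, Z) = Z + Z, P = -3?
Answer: 1092025/16 ≈ 68252.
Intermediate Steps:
v(u, Z) = 2*Z
R = -13 (R = 2*(-2) + 3*(-3) = -4 - 9 = -13)
O(y, s) = -25/4 + s*y**2/4 (O(y, s) = -3 + ((y*y)*s - 13)/4 = -3 + (y**2*s - 13)/4 = -3 + (s*y**2 - 13)/4 = -3 + (-13 + s*y**2)/4 = -3 + (-13/4 + s*y**2/4) = -25/4 + s*y**2/4)
(O(P, 16) - 291)**2 = ((-25/4 + (1/4)*16*(-3)**2) - 291)**2 = ((-25/4 + (1/4)*16*9) - 291)**2 = ((-25/4 + 36) - 291)**2 = (119/4 - 291)**2 = (-1045/4)**2 = 1092025/16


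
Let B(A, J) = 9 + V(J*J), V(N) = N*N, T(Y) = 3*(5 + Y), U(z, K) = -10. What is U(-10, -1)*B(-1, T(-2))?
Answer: -65700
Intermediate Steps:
T(Y) = 15 + 3*Y
V(N) = N**2
B(A, J) = 9 + J**4 (B(A, J) = 9 + (J*J)**2 = 9 + (J**2)**2 = 9 + J**4)
U(-10, -1)*B(-1, T(-2)) = -10*(9 + (15 + 3*(-2))**4) = -10*(9 + (15 - 6)**4) = -10*(9 + 9**4) = -10*(9 + 6561) = -10*6570 = -65700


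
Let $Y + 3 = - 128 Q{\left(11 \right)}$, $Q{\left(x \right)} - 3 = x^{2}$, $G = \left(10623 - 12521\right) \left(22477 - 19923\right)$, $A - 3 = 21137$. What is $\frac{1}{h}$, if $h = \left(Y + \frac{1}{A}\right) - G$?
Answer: $\frac{21140}{102140383381} \approx 2.0697 \cdot 10^{-7}$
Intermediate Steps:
$A = 21140$ ($A = 3 + 21137 = 21140$)
$G = -4847492$ ($G = \left(-1898\right) 2554 = -4847492$)
$Q{\left(x \right)} = 3 + x^{2}$
$Y = -15875$ ($Y = -3 - 128 \left(3 + 11^{2}\right) = -3 - 128 \left(3 + 121\right) = -3 - 15872 = -15875$)
$h = \frac{102140383381}{21140}$ ($h = \left(-15875 + \frac{1}{21140}\right) - -4847492 = \left(-15875 + \frac{1}{21140}\right) + 4847492 = - \frac{335597499}{21140} + 4847492 = \frac{102140383381}{21140} \approx 4.8316 \cdot 10^{6}$)
$\frac{1}{h} = \frac{1}{\frac{102140383381}{21140}} = \frac{21140}{102140383381}$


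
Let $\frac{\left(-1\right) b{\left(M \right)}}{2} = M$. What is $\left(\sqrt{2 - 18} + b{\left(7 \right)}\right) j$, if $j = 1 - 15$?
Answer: $196 - 56 i \approx 196.0 - 56.0 i$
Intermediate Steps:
$j = -14$
$b{\left(M \right)} = - 2 M$
$\left(\sqrt{2 - 18} + b{\left(7 \right)}\right) j = \left(\sqrt{2 - 18} - 14\right) \left(-14\right) = \left(\sqrt{-16} - 14\right) \left(-14\right) = \left(4 i - 14\right) \left(-14\right) = \left(-14 + 4 i\right) \left(-14\right) = 196 - 56 i$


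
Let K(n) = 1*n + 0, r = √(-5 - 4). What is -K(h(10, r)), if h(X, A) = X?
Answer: -10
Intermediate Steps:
r = 3*I (r = √(-9) = 3*I ≈ 3.0*I)
K(n) = n (K(n) = n + 0 = n)
-K(h(10, r)) = -1*10 = -10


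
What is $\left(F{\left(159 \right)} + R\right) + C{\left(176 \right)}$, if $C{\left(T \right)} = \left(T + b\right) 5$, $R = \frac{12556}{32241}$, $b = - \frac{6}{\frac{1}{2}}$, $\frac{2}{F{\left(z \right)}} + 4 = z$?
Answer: $\frac{4099841762}{4997355} \approx 820.4$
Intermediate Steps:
$F{\left(z \right)} = \frac{2}{-4 + z}$
$b = -12$ ($b = - 6 \frac{1}{\frac{1}{2}} = \left(-6\right) 2 = -12$)
$R = \frac{12556}{32241}$ ($R = 12556 \cdot \frac{1}{32241} = \frac{12556}{32241} \approx 0.38944$)
$C{\left(T \right)} = -60 + 5 T$ ($C{\left(T \right)} = \left(T - 12\right) 5 = \left(-12 + T\right) 5 = -60 + 5 T$)
$\left(F{\left(159 \right)} + R\right) + C{\left(176 \right)} = \left(\frac{2}{-4 + 159} + \frac{12556}{32241}\right) + \left(-60 + 5 \cdot 176\right) = \left(\frac{2}{155} + \frac{12556}{32241}\right) + \left(-60 + 880\right) = \left(2 \cdot \frac{1}{155} + \frac{12556}{32241}\right) + 820 = \left(\frac{2}{155} + \frac{12556}{32241}\right) + 820 = \frac{2010662}{4997355} + 820 = \frac{4099841762}{4997355}$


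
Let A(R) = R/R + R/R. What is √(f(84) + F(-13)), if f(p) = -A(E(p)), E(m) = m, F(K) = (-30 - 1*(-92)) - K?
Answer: √73 ≈ 8.5440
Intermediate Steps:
F(K) = 62 - K (F(K) = (-30 + 92) - K = 62 - K)
A(R) = 2 (A(R) = 1 + 1 = 2)
f(p) = -2 (f(p) = -1*2 = -2)
√(f(84) + F(-13)) = √(-2 + (62 - 1*(-13))) = √(-2 + (62 + 13)) = √(-2 + 75) = √73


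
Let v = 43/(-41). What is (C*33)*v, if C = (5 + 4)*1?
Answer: -12771/41 ≈ -311.49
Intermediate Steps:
C = 9 (C = 9*1 = 9)
v = -43/41 (v = 43*(-1/41) = -43/41 ≈ -1.0488)
(C*33)*v = (9*33)*(-43/41) = 297*(-43/41) = -12771/41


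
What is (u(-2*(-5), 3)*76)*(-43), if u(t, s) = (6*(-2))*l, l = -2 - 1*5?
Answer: -274512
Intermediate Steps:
l = -7 (l = -2 - 5 = -7)
u(t, s) = 84 (u(t, s) = (6*(-2))*(-7) = -12*(-7) = 84)
(u(-2*(-5), 3)*76)*(-43) = (84*76)*(-43) = 6384*(-43) = -274512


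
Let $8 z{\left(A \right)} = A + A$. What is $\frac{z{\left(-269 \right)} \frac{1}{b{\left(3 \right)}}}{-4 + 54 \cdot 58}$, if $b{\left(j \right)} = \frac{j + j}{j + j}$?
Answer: $- \frac{269}{12512} \approx -0.021499$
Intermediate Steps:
$b{\left(j \right)} = 1$ ($b{\left(j \right)} = \frac{2 j}{2 j} = 2 j \frac{1}{2 j} = 1$)
$z{\left(A \right)} = \frac{A}{4}$ ($z{\left(A \right)} = \frac{A + A}{8} = \frac{2 A}{8} = \frac{A}{4}$)
$\frac{z{\left(-269 \right)} \frac{1}{b{\left(3 \right)}}}{-4 + 54 \cdot 58} = \frac{\frac{1}{4} \left(-269\right) 1^{-1}}{-4 + 54 \cdot 58} = \frac{\left(- \frac{269}{4}\right) 1}{-4 + 3132} = - \frac{269}{4 \cdot 3128} = \left(- \frac{269}{4}\right) \frac{1}{3128} = - \frac{269}{12512}$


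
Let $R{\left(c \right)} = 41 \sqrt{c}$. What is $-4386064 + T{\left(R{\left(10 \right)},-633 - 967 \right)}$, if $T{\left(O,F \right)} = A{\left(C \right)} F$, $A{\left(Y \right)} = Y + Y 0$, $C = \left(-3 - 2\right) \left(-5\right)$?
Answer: $-4426064$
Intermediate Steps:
$C = 25$ ($C = \left(-5\right) \left(-5\right) = 25$)
$A{\left(Y \right)} = Y$ ($A{\left(Y \right)} = Y + 0 = Y$)
$T{\left(O,F \right)} = 25 F$
$-4386064 + T{\left(R{\left(10 \right)},-633 - 967 \right)} = -4386064 + 25 \left(-633 - 967\right) = -4386064 + 25 \left(-1600\right) = -4386064 - 40000 = -4426064$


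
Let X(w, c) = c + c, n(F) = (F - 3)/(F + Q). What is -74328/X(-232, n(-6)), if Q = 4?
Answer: -24776/3 ≈ -8258.7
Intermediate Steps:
n(F) = (-3 + F)/(4 + F) (n(F) = (F - 3)/(F + 4) = (-3 + F)/(4 + F))
X(w, c) = 2*c
-74328/X(-232, n(-6)) = -74328*(4 - 6)/(2*(-3 - 6)) = -74328/(2*(-9/(-2))) = -74328/(2*(-½*(-9))) = -74328/(2*(9/2)) = -74328/9 = -74328*⅑ = -24776/3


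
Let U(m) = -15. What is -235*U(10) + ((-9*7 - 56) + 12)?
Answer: 3418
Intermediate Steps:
-235*U(10) + ((-9*7 - 56) + 12) = -235*(-15) + ((-9*7 - 56) + 12) = 3525 + ((-63 - 56) + 12) = 3525 + (-119 + 12) = 3525 - 107 = 3418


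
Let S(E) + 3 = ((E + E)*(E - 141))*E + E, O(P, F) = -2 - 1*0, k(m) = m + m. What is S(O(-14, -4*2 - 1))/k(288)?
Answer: -383/192 ≈ -1.9948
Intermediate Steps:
k(m) = 2*m
O(P, F) = -2 (O(P, F) = -2 + 0 = -2)
S(E) = -3 + E + 2*E**2*(-141 + E) (S(E) = -3 + (((E + E)*(E - 141))*E + E) = -3 + (((2*E)*(-141 + E))*E + E) = -3 + ((2*E*(-141 + E))*E + E) = -3 + (2*E**2*(-141 + E) + E) = -3 + (E + 2*E**2*(-141 + E)) = -3 + E + 2*E**2*(-141 + E))
S(O(-14, -4*2 - 1))/k(288) = (-3 - 2 - 282*(-2)**2 + 2*(-2)**3)/((2*288)) = (-3 - 2 - 282*4 + 2*(-8))/576 = (-3 - 2 - 1128 - 16)*(1/576) = -1149*1/576 = -383/192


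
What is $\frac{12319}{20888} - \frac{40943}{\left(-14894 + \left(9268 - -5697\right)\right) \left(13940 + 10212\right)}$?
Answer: $\frac{1266831579}{2238660956} \approx 0.56589$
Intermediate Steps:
$\frac{12319}{20888} - \frac{40943}{\left(-14894 + \left(9268 - -5697\right)\right) \left(13940 + 10212\right)} = 12319 \cdot \frac{1}{20888} - \frac{40943}{\left(-14894 + \left(9268 + 5697\right)\right) 24152} = \frac{12319}{20888} - \frac{40943}{\left(-14894 + 14965\right) 24152} = \frac{12319}{20888} - \frac{40943}{71 \cdot 24152} = \frac{12319}{20888} - \frac{40943}{1714792} = \frac{1266831579}{2238660956}$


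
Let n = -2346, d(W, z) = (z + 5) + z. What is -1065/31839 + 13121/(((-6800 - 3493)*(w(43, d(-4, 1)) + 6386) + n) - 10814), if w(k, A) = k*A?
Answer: -24578323278/730624932463 ≈ -0.033640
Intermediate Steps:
d(W, z) = 5 + 2*z (d(W, z) = (5 + z) + z = 5 + 2*z)
w(k, A) = A*k
-1065/31839 + 13121/(((-6800 - 3493)*(w(43, d(-4, 1)) + 6386) + n) - 10814) = -1065/31839 + 13121/(((-6800 - 3493)*((5 + 2*1)*43 + 6386) - 2346) - 10814) = -1065*1/31839 + 13121/((-10293*((5 + 2)*43 + 6386) - 2346) - 10814) = -355/10613 + 13121/((-10293*(7*43 + 6386) - 2346) - 10814) = -355/10613 + 13121/((-10293*(301 + 6386) - 2346) - 10814) = -355/10613 + 13121/((-10293*6687 - 2346) - 10814) = -355/10613 + 13121/((-68829291 - 2346) - 10814) = -355/10613 + 13121/(-68831637 - 10814) = -355/10613 + 13121/(-68842451) = -355/10613 + 13121*(-1/68842451) = -355/10613 - 13121/68842451 = -24578323278/730624932463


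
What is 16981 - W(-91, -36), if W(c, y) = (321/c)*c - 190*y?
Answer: 9820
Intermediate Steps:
W(c, y) = 321 - 190*y
16981 - W(-91, -36) = 16981 - (321 - 190*(-36)) = 16981 - (321 + 6840) = 16981 - 1*7161 = 16981 - 7161 = 9820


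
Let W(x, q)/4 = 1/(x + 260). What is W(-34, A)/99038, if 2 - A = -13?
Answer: 1/5595647 ≈ 1.7871e-7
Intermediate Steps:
A = 15 (A = 2 - 1*(-13) = 2 + 13 = 15)
W(x, q) = 4/(260 + x) (W(x, q) = 4/(x + 260) = 4/(260 + x))
W(-34, A)/99038 = (4/(260 - 34))/99038 = (4/226)*(1/99038) = (4*(1/226))*(1/99038) = (2/113)*(1/99038) = 1/5595647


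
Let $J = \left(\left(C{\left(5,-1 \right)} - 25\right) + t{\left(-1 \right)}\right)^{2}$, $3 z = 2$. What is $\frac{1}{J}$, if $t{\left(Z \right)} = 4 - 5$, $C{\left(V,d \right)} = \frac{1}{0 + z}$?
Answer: $\frac{4}{2401} \approx 0.001666$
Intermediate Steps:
$z = \frac{2}{3}$ ($z = \frac{1}{3} \cdot 2 = \frac{2}{3} \approx 0.66667$)
$C{\left(V,d \right)} = \frac{3}{2}$ ($C{\left(V,d \right)} = \frac{1}{0 + \frac{2}{3}} = \frac{1}{\frac{2}{3}} = \frac{3}{2}$)
$t{\left(Z \right)} = -1$
$J = \frac{2401}{4}$ ($J = \left(\left(\frac{3}{2} - 25\right) - 1\right)^{2} = \left(- \frac{47}{2} - 1\right)^{2} = \left(- \frac{49}{2}\right)^{2} = \frac{2401}{4} \approx 600.25$)
$\frac{1}{J} = \frac{1}{\frac{2401}{4}} = \frac{4}{2401}$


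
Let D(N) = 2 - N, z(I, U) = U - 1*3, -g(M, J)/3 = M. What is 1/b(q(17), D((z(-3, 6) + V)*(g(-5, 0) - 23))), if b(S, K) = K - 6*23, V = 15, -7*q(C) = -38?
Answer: ⅛ ≈ 0.12500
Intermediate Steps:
q(C) = 38/7 (q(C) = -⅐*(-38) = 38/7)
g(M, J) = -3*M
z(I, U) = -3 + U (z(I, U) = U - 3 = -3 + U)
b(S, K) = -138 + K (b(S, K) = K - 138 = -138 + K)
1/b(q(17), D((z(-3, 6) + V)*(g(-5, 0) - 23))) = 1/(-138 + (2 - ((-3 + 6) + 15)*(-3*(-5) - 23))) = 1/(-138 + (2 - (3 + 15)*(15 - 23))) = 1/(-138 + (2 - 18*(-8))) = 1/(-138 + (2 - 1*(-144))) = 1/(-138 + (2 + 144)) = 1/(-138 + 146) = 1/8 = ⅛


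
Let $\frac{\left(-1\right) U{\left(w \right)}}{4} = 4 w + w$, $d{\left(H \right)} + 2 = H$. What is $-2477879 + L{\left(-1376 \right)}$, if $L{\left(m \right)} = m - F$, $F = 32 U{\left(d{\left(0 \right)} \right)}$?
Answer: $-2480535$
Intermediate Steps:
$d{\left(H \right)} = -2 + H$
$U{\left(w \right)} = - 20 w$ ($U{\left(w \right)} = - 4 \left(4 w + w\right) = - 4 \cdot 5 w = - 20 w$)
$F = 1280$ ($F = 32 \left(- 20 \left(-2 + 0\right)\right) = 32 \left(\left(-20\right) \left(-2\right)\right) = 32 \cdot 40 = 1280$)
$L{\left(m \right)} = -1280 + m$ ($L{\left(m \right)} = m - 1280 = -1280 + m$)
$-2477879 + L{\left(-1376 \right)} = -2477879 - 2656 = -2480535$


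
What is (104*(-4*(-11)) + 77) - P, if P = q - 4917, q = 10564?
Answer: -994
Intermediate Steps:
P = 5647 (P = 10564 - 4917 = 5647)
(104*(-4*(-11)) + 77) - P = (104*(-4*(-11)) + 77) - 1*5647 = (104*44 + 77) - 5647 = (4576 + 77) - 5647 = 4653 - 5647 = -994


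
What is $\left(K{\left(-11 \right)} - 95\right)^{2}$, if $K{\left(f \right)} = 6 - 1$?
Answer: $8100$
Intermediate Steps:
$K{\left(f \right)} = 5$
$\left(K{\left(-11 \right)} - 95\right)^{2} = \left(5 - 95\right)^{2} = \left(-90\right)^{2} = 8100$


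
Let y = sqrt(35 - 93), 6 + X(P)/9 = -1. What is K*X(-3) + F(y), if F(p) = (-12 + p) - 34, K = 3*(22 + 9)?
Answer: -5905 + I*sqrt(58) ≈ -5905.0 + 7.6158*I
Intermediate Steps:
K = 93 (K = 3*31 = 93)
X(P) = -63 (X(P) = -54 + 9*(-1) = -54 - 9 = -63)
y = I*sqrt(58) (y = sqrt(-58) = I*sqrt(58) ≈ 7.6158*I)
F(p) = -46 + p
K*X(-3) + F(y) = 93*(-63) + (-46 + I*sqrt(58)) = -5859 + (-46 + I*sqrt(58)) = -5905 + I*sqrt(58)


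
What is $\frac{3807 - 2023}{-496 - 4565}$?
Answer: $- \frac{1784}{5061} \approx -0.3525$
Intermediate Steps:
$\frac{3807 - 2023}{-496 - 4565} = \frac{1784}{-5061} = 1784 \left(- \frac{1}{5061}\right) = - \frac{1784}{5061}$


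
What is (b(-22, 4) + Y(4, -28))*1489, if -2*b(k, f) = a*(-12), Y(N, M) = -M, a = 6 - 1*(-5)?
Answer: 139966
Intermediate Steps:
a = 11 (a = 6 + 5 = 11)
b(k, f) = 66 (b(k, f) = -11*(-12)/2 = -½*(-132) = 66)
(b(-22, 4) + Y(4, -28))*1489 = (66 - 1*(-28))*1489 = (66 + 28)*1489 = 94*1489 = 139966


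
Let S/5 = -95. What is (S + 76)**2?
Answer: 159201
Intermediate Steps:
S = -475 (S = 5*(-95) = -475)
(S + 76)**2 = (-475 + 76)**2 = (-399)**2 = 159201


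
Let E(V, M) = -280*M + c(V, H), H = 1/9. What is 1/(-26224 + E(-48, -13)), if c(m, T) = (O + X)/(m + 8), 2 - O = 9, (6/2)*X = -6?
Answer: -40/903351 ≈ -4.4280e-5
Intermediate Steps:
X = -2 (X = (1/3)*(-6) = -2)
H = 1/9 ≈ 0.11111
O = -7 (O = 2 - 1*9 = 2 - 9 = -7)
c(m, T) = -9/(8 + m) (c(m, T) = (-7 - 2)/(m + 8) = -9/(8 + m))
E(V, M) = -280*M - 9/(8 + V)
1/(-26224 + E(-48, -13)) = 1/(-26224 + (-9 - 280*(-13)*(8 - 48))/(8 - 48)) = 1/(-26224 + (-9 - 280*(-13)*(-40))/(-40)) = 1/(-26224 - (-9 - 145600)/40) = 1/(-26224 - 1/40*(-145609)) = 1/(-26224 + 145609/40) = 1/(-903351/40) = -40/903351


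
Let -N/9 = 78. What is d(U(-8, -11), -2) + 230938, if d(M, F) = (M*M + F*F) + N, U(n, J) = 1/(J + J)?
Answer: 111436161/484 ≈ 2.3024e+5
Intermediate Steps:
N = -702 (N = -9*78 = -702)
U(n, J) = 1/(2*J)
d(M, F) = -702 + F² + M² (d(M, F) = (M*M + F*F) - 702 = (M² + F²) - 702 = (F² + M²) - 702 = -702 + F² + M²)
d(U(-8, -11), -2) + 230938 = (-702 + (-2)² + ((½)/(-11))²) + 230938 = (-702 + 4 + ((½)*(-1/11))²) + 230938 = (-702 + 4 + (-1/22)²) + 230938 = (-702 + 4 + 1/484) + 230938 = -337831/484 + 230938 = 111436161/484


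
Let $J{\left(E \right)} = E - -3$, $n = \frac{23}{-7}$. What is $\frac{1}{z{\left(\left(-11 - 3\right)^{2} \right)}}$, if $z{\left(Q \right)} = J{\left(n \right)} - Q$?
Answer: $- \frac{7}{1374} \approx -0.0050946$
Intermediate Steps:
$n = - \frac{23}{7}$ ($n = 23 \left(- \frac{1}{7}\right) = - \frac{23}{7} \approx -3.2857$)
$J{\left(E \right)} = 3 + E$ ($J{\left(E \right)} = E + 3 = 3 + E$)
$z{\left(Q \right)} = - \frac{2}{7} - Q$ ($z{\left(Q \right)} = \left(3 - \frac{23}{7}\right) - Q = - \frac{2}{7} - Q$)
$\frac{1}{z{\left(\left(-11 - 3\right)^{2} \right)}} = \frac{1}{- \frac{2}{7} - \left(-11 - 3\right)^{2}} = \frac{1}{- \frac{2}{7} - \left(-14\right)^{2}} = \frac{1}{- \frac{2}{7} - 196} = \frac{1}{- \frac{1374}{7}} = - \frac{7}{1374}$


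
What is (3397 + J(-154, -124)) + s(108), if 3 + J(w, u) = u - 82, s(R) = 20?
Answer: 3208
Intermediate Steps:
J(w, u) = -85 + u (J(w, u) = -3 + (u - 82) = -3 + (-82 + u) = -85 + u)
(3397 + J(-154, -124)) + s(108) = (3397 + (-85 - 124)) + 20 = (3397 - 209) + 20 = 3188 + 20 = 3208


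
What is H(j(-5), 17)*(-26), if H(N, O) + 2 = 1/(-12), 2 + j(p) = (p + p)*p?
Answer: 325/6 ≈ 54.167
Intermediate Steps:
j(p) = -2 + 2*p² (j(p) = -2 + (p + p)*p = -2 + (2*p)*p = -2 + 2*p²)
H(N, O) = -25/12 (H(N, O) = -2 + 1/(-12) = -2 - 1/12 = -25/12)
H(j(-5), 17)*(-26) = -25/12*(-26) = 325/6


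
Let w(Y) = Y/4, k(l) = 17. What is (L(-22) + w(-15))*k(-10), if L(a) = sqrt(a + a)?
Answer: -255/4 + 34*I*sqrt(11) ≈ -63.75 + 112.77*I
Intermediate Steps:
w(Y) = Y/4 (w(Y) = Y*(1/4) = Y/4)
L(a) = sqrt(2)*sqrt(a) (L(a) = sqrt(2*a) = sqrt(2)*sqrt(a))
(L(-22) + w(-15))*k(-10) = (sqrt(2)*sqrt(-22) + (1/4)*(-15))*17 = (sqrt(2)*(I*sqrt(22)) - 15/4)*17 = (2*I*sqrt(11) - 15/4)*17 = (-15/4 + 2*I*sqrt(11))*17 = -255/4 + 34*I*sqrt(11)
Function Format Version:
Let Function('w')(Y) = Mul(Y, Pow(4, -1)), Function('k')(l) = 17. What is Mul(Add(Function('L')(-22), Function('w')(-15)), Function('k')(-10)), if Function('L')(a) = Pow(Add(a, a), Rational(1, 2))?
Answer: Add(Rational(-255, 4), Mul(34, I, Pow(11, Rational(1, 2)))) ≈ Add(-63.750, Mul(112.77, I))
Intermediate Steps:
Function('w')(Y) = Mul(Rational(1, 4), Y) (Function('w')(Y) = Mul(Y, Rational(1, 4)) = Mul(Rational(1, 4), Y))
Function('L')(a) = Mul(Pow(2, Rational(1, 2)), Pow(a, Rational(1, 2))) (Function('L')(a) = Pow(Mul(2, a), Rational(1, 2)) = Mul(Pow(2, Rational(1, 2)), Pow(a, Rational(1, 2))))
Mul(Add(Function('L')(-22), Function('w')(-15)), Function('k')(-10)) = Mul(Add(Mul(Pow(2, Rational(1, 2)), Pow(-22, Rational(1, 2))), Mul(Rational(1, 4), -15)), 17) = Mul(Add(Mul(Pow(2, Rational(1, 2)), Mul(I, Pow(22, Rational(1, 2)))), Rational(-15, 4)), 17) = Mul(Add(Mul(2, I, Pow(11, Rational(1, 2))), Rational(-15, 4)), 17) = Mul(Add(Rational(-15, 4), Mul(2, I, Pow(11, Rational(1, 2)))), 17) = Add(Rational(-255, 4), Mul(34, I, Pow(11, Rational(1, 2))))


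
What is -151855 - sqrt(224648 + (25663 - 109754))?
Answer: -151855 - sqrt(140557) ≈ -1.5223e+5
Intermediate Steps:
-151855 - sqrt(224648 + (25663 - 109754)) = -151855 - sqrt(224648 - 84091) = -151855 - sqrt(140557)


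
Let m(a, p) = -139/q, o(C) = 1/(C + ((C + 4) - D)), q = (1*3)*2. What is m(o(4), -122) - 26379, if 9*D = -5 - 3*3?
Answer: -158413/6 ≈ -26402.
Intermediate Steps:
D = -14/9 (D = (-5 - 3*3)/9 = (-5 - 9)/9 = (1/9)*(-14) = -14/9 ≈ -1.5556)
q = 6 (q = 3*2 = 6)
o(C) = 1/(50/9 + 2*C) (o(C) = 1/(C + ((C + 4) - 1*(-14/9))) = 1/(C + ((4 + C) + 14/9)) = 1/(C + (50/9 + C)) = 1/(50/9 + 2*C))
m(a, p) = -139/6
m(o(4), -122) - 26379 = -139/6 - 26379 = -158413/6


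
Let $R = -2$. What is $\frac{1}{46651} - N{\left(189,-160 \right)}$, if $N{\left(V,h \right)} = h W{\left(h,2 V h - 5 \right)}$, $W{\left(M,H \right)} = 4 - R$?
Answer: $\frac{44784961}{46651} \approx 960.0$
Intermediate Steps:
$W{\left(M,H \right)} = 6$ ($W{\left(M,H \right)} = 4 - -2 = 4 + 2 = 6$)
$N{\left(V,h \right)} = 6 h$ ($N{\left(V,h \right)} = h 6 = 6 h$)
$\frac{1}{46651} - N{\left(189,-160 \right)} = \frac{1}{46651} - 6 \left(-160\right) = \frac{1}{46651} - -960 = \frac{1}{46651} + 960 = \frac{44784961}{46651}$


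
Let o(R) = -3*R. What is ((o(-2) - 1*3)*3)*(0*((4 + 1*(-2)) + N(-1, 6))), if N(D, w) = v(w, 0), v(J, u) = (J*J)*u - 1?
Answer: 0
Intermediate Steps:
v(J, u) = -1 + u*J² (v(J, u) = J²*u - 1 = u*J² - 1 = -1 + u*J²)
N(D, w) = -1 (N(D, w) = -1 + 0*w² = -1 + 0 = -1)
((o(-2) - 1*3)*3)*(0*((4 + 1*(-2)) + N(-1, 6))) = ((-3*(-2) - 1*3)*3)*(0*((4 + 1*(-2)) - 1)) = ((6 - 3)*3)*(0*((4 - 2) - 1)) = (3*3)*(0*(2 - 1)) = 9*(0*1) = 9*0 = 0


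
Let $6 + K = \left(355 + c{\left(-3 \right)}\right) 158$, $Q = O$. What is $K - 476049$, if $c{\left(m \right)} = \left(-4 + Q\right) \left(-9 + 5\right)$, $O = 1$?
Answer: $-418069$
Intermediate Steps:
$Q = 1$
$c{\left(m \right)} = 12$ ($c{\left(m \right)} = \left(-4 + 1\right) \left(-9 + 5\right) = \left(-3\right) \left(-4\right) = 12$)
$K = 57980$ ($K = -6 + \left(355 + 12\right) 158 = -6 + 367 \cdot 158 = -6 + 57986 = 57980$)
$K - 476049 = 57980 - 476049 = -418069$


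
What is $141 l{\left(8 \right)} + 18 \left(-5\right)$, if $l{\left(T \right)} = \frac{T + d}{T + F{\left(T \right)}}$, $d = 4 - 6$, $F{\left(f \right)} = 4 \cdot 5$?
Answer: $- \frac{837}{14} \approx -59.786$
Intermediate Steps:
$F{\left(f \right)} = 20$
$d = -2$
$l{\left(T \right)} = \frac{-2 + T}{20 + T}$ ($l{\left(T \right)} = \frac{T - 2}{T + 20} = \frac{-2 + T}{20 + T}$)
$141 l{\left(8 \right)} + 18 \left(-5\right) = 141 \frac{-2 + 8}{20 + 8} + 18 \left(-5\right) = 141 \cdot \frac{1}{28} \cdot 6 - 90 = 141 \cdot \frac{3}{14} - 90 = \frac{423}{14} - 90 = - \frac{837}{14}$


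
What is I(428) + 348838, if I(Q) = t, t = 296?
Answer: 349134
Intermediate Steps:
I(Q) = 296
I(428) + 348838 = 296 + 348838 = 349134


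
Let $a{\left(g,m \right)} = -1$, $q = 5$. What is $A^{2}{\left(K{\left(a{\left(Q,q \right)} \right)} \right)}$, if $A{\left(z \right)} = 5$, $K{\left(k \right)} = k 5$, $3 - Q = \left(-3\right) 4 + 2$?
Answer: $25$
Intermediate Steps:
$Q = 13$ ($Q = 3 - \left(\left(-3\right) 4 + 2\right) = 3 - \left(-12 + 2\right) = 3 - -10 = 3 + 10 = 13$)
$K{\left(k \right)} = 5 k$
$A^{2}{\left(K{\left(a{\left(Q,q \right)} \right)} \right)} = 5^{2} = 25$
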